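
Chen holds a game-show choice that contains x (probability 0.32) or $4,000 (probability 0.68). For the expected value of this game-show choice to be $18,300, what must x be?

0.32·x + 0.68·4000 = 18300
0.32·x = 18300 − 2720 = 15580
x = 15580 / 0.32 = 48687.5

x = $48,687.50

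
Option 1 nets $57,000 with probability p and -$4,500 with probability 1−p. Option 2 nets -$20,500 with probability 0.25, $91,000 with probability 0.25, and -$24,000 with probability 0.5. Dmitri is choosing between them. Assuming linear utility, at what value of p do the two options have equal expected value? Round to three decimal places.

p = 0.165

EV(Option 2) = 0.25 × (-20500) + 0.25 × 91000 + 0.5 × (-24000) = -5125 + 22750 − 12000 = 5625
p·57000 + (1−p)·(-4500) = 5625
61500p − 4500 = 5625
p = (5625 + 4500) / 61500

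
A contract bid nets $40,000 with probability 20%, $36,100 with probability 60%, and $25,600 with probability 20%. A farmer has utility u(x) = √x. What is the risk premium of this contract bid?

E[u] = 0.2·√40000 + 0.6·√36100 + 0.2·√25600 = 0.2·200 + 0.6·190 + 0.2·160 = 186
CE = (186)² = 34596
Risk premium = EV − CE = 34780 − 34596 = 184

$184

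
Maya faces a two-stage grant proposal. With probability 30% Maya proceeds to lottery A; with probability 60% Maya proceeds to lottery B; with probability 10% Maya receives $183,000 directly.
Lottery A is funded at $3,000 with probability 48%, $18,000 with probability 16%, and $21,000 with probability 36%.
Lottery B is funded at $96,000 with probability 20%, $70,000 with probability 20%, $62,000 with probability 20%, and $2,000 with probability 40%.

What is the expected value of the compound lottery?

EV(A) = 0.48 × 3000 + 0.16 × 18000 + 0.36 × 21000 = 1440 + 2880 + 7560 = 11880
EV(B) = 0.2 × 96000 + 0.2 × 70000 + 0.2 × 62000 + 0.4 × 2000 = 19200 + 14000 + 12400 + 800 = 46400
Branch C: 183000 (certain)
Overall = 0.3 × 11880 + 0.6 × 46400 + 0.1 × 183000 = 3564 + 27840 + 18300 = 49704

$49,704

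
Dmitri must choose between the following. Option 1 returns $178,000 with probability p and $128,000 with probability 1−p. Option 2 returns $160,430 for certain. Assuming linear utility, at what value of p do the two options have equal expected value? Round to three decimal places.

p = 0.649

p·178000 + (1−p)·128000 = 160430
50000p + 128000 = 160430
p = (160430 − 128000) / 50000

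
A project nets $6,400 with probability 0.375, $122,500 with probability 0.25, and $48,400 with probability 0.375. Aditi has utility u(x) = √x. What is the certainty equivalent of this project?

E[u] = 0.375·√6400 + 0.25·√122500 + 0.375·√48400 = 0.375·80 + 0.25·350 + 0.375·220 = 200
CE = (200)² = 40000

$40,000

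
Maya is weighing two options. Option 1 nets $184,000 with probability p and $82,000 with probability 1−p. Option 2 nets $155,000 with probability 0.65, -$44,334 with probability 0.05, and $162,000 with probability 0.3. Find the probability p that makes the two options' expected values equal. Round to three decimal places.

p = 0.639

EV(Option 2) = 0.65 × 155000 + 0.05 × (-44334) + 0.3 × 162000 = 100750 − 2216.7 + 48600 = 147133.3
p·184000 + (1−p)·82000 = 147133.3
102000p + 82000 = 147133.3
p = (147133.3 − 82000) / 102000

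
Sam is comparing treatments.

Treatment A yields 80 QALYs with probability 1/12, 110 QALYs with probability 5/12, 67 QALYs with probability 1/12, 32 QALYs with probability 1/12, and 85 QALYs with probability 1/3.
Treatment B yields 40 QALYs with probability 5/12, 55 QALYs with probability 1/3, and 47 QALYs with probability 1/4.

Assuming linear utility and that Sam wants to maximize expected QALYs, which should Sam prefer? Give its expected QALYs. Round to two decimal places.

Treatment A (89.08 QALYs)

Treatment A = 1/12 × 80 + 5/12 × 110 + 1/12 × 67 + 1/12 × 32 + 1/3 × 85 = 6.6667 + 45.8333 + 5.5833 + 2.6667 + 28.3333 = 89.0833
Treatment B = 5/12 × 40 + 1/3 × 55 + 1/4 × 47 = 16.6667 + 18.3333 + 11.75 = 46.75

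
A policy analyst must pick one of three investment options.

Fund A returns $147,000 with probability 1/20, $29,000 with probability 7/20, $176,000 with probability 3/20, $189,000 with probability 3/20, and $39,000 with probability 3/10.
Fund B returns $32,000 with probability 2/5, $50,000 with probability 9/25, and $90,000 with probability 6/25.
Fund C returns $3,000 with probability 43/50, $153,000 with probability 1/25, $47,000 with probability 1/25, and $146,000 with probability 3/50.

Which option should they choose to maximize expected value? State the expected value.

Fund A ($83,950)

Fund A = 1/20 × 147000 + 7/20 × 29000 + 3/20 × 176000 + 3/20 × 189000 + 3/10 × 39000 = 7350 + 10150 + 26400 + 28350 + 11700 = 83950
Fund B = 2/5 × 32000 + 9/25 × 50000 + 6/25 × 90000 = 12800 + 18000 + 21600 = 52400
Fund C = 43/50 × 3000 + 1/25 × 153000 + 1/25 × 47000 + 3/50 × 146000 = 2580 + 6120 + 1880 + 8760 = 19340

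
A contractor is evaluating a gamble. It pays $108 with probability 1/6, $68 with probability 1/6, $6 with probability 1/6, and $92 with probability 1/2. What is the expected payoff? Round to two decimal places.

EV = 1/6 × 108 + 1/6 × 68 + 1/6 × 6 + 1/2 × 92 = 18 + 11.3333 + 1 + 46 = 76.3333

$76.33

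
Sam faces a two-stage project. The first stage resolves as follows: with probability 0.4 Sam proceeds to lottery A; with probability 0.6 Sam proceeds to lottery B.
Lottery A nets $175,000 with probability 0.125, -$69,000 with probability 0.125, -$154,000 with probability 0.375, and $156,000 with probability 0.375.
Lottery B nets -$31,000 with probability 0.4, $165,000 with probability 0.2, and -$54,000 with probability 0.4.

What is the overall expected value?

EV(A) = 0.125 × 175000 + 0.125 × (-69000) + 0.375 × (-154000) + 0.375 × 156000 = 21875 − 8625 − 57750 + 58500 = 14000
EV(B) = 0.4 × (-31000) + 0.2 × 165000 + 0.4 × (-54000) = -12400 + 33000 − 21600 = -1000
Overall = 0.4 × 14000 + 0.6 × (-1000) = 5600 − 600 = 5000

$5,000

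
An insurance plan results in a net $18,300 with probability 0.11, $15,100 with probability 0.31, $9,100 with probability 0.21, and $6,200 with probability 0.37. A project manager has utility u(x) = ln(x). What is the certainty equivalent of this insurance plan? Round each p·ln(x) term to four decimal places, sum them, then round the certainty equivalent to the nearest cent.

$9,976.62

E[u] = 0.11·ln(18300) + 0.31·ln(15100) + 0.21·ln(9100) + 0.37·ln(6200) = 1.0796 + 2.9830 + 1.9144 + 3.2310 = 9.2080
CE = e^9.2080 ≈ 9976.62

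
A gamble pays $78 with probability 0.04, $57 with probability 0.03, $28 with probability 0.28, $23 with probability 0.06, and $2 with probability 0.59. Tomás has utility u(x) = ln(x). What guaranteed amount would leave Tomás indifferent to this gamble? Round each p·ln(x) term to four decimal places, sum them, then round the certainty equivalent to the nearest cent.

$6.21

E[u] = 0.04·ln(78) + 0.03·ln(57) + 0.28·ln(28) + 0.06·ln(23) + 0.59·ln(2) = 0.1743 + 0.1213 + 0.9330 + 0.1881 + 0.4090 = 1.8257
CE = e^1.8257 ≈ 6.21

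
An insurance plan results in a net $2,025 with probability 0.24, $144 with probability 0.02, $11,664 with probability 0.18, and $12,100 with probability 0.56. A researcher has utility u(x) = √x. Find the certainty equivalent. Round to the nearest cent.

E[u] = 0.24·√2025 + 0.02·√144 + 0.18·√11664 + 0.56·√12100 = 0.24·45 + 0.02·12 + 0.18·108 + 0.56·110 = 92.08
CE = (92.08)² = 8478.7264

$8,478.73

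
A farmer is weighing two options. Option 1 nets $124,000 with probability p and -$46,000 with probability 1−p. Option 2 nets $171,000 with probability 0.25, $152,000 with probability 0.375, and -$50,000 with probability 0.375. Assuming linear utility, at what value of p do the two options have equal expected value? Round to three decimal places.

EV(Option 2) = 0.25 × 171000 + 0.375 × 152000 + 0.375 × (-50000) = 42750 + 57000 − 18750 = 81000
p·124000 + (1−p)·(-46000) = 81000
170000p − 46000 = 81000
p = (81000 + 46000) / 170000

p = 0.747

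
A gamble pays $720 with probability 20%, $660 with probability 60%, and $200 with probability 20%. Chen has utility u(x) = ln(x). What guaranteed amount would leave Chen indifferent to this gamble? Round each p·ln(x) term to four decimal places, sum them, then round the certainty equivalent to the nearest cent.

$528.95

E[u] = 0.2·ln(720) + 0.6·ln(660) + 0.2·ln(200) = 1.3159 + 3.8953 + 1.0597 = 6.2709
CE = e^6.2709 ≈ 528.95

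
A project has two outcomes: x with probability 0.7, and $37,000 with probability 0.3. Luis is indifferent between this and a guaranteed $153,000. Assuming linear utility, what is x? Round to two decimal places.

0.7·x + 0.3·37000 = 153000
0.7·x = 153000 − 11100 = 141900
x = 141900 / 0.7 = 202714.2857

x = $202,714.29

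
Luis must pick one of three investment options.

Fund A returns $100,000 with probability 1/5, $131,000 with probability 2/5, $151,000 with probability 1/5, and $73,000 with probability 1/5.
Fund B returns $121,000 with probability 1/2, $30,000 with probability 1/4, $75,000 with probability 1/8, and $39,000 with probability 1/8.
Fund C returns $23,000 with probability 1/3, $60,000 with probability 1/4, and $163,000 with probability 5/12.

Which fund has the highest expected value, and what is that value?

Fund A = 1/5 × 100000 + 2/5 × 131000 + 1/5 × 151000 + 1/5 × 73000 = 20000 + 52400 + 30200 + 14600 = 117200
Fund B = 1/2 × 121000 + 1/4 × 30000 + 1/8 × 75000 + 1/8 × 39000 = 60500 + 7500 + 9375 + 4875 = 82250
Fund C = 1/3 × 23000 + 1/4 × 60000 + 5/12 × 163000 = 7666.6667 + 15000 + 67916.6667 = 90583.3333

Fund A ($117,200)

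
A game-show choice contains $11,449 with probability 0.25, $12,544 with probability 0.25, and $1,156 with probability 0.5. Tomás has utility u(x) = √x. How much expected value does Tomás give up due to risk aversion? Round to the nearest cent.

$1,428.19

E[u] = 0.25·√11449 + 0.25·√12544 + 0.5·√1156 = 0.25·107 + 0.25·112 + 0.5·34 = 71.75
CE = (71.75)² = 5148.0625
Risk premium = EV − CE = 6576.25 − 5148.0625 = 1428.1875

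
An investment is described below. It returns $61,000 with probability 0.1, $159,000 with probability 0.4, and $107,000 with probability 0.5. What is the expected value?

$123,200

EV = 0.1 × 61000 + 0.4 × 159000 + 0.5 × 107000 = 6100 + 63600 + 53500 = 123200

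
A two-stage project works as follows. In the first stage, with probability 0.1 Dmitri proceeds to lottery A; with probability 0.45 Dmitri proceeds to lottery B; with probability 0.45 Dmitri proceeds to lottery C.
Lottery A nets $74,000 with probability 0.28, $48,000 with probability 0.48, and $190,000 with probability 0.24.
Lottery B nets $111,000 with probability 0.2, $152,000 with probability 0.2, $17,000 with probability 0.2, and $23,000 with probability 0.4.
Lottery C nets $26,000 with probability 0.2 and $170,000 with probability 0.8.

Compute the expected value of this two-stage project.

EV(A) = 0.28 × 74000 + 0.48 × 48000 + 0.24 × 190000 = 20720 + 23040 + 45600 = 89360
EV(B) = 0.2 × 111000 + 0.2 × 152000 + 0.2 × 17000 + 0.4 × 23000 = 22200 + 30400 + 3400 + 9200 = 65200
EV(C) = 0.2 × 26000 + 0.8 × 170000 = 5200 + 136000 = 141200
Overall = 0.1 × 89360 + 0.45 × 65200 + 0.45 × 141200 = 8936 + 29340 + 63540 = 101816

$101,816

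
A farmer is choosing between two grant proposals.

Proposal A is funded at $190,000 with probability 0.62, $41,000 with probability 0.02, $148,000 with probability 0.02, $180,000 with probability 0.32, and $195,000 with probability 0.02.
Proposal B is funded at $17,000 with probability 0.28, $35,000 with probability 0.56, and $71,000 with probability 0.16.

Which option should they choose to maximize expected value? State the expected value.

Proposal A = 0.62 × 190000 + 0.02 × 41000 + 0.02 × 148000 + 0.32 × 180000 + 0.02 × 195000 = 117800 + 820 + 2960 + 57600 + 3900 = 183080
Proposal B = 0.28 × 17000 + 0.56 × 35000 + 0.16 × 71000 = 4760 + 19600 + 11360 = 35720

Proposal A ($183,080)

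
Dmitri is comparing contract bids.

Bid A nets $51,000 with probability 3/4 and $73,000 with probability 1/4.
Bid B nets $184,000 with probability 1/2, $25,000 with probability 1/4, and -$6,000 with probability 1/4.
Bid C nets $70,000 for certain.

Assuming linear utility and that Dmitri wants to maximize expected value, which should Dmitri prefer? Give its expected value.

Bid A = 3/4 × 51000 + 1/4 × 73000 = 38250 + 18250 = 56500
Bid B = 1/2 × 184000 + 1/4 × 25000 + 1/4 × (-6000) = 92000 + 6250 − 1500 = 96750
Bid C: 70000 (certain)

Bid B ($96,750)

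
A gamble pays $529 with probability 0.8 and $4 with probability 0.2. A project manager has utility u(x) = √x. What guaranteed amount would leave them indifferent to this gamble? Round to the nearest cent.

E[u] = 0.8·√529 + 0.2·√4 = 0.8·23 + 0.2·2 = 18.8
CE = (18.8)² = 353.44

$353.44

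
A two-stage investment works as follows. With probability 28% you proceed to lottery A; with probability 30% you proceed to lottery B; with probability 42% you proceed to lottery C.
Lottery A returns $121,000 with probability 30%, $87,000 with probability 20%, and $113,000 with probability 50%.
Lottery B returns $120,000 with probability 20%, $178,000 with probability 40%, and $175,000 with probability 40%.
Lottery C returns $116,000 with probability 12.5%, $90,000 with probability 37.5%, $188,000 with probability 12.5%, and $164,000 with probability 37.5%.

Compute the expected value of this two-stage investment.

$136,381

EV(A) = 0.3 × 121000 + 0.2 × 87000 + 0.5 × 113000 = 36300 + 17400 + 56500 = 110200
EV(B) = 0.2 × 120000 + 0.4 × 178000 + 0.4 × 175000 = 24000 + 71200 + 70000 = 165200
EV(C) = 0.125 × 116000 + 0.375 × 90000 + 0.125 × 188000 + 0.375 × 164000 = 14500 + 33750 + 23500 + 61500 = 133250
Overall = 0.28 × 110200 + 0.3 × 165200 + 0.42 × 133250 = 30856 + 49560 + 55965 = 136381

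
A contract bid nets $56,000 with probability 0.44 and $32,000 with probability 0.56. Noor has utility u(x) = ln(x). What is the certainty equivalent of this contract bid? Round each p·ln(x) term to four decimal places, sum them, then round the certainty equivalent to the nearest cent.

$40,937.43

E[u] = 0.44·ln(56000) + 0.56·ln(32000) = 4.8106 + 5.8092 = 10.6198
CE = e^10.6198 ≈ 40937.43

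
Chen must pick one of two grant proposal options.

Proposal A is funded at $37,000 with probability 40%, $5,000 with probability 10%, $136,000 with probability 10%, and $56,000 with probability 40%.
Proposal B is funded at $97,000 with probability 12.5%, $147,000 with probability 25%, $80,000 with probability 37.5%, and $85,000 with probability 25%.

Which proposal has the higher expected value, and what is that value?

Proposal B ($100,125)

Proposal A = 0.4 × 37000 + 0.1 × 5000 + 0.1 × 136000 + 0.4 × 56000 = 14800 + 500 + 13600 + 22400 = 51300
Proposal B = 0.125 × 97000 + 0.25 × 147000 + 0.375 × 80000 + 0.25 × 85000 = 12125 + 36750 + 30000 + 21250 = 100125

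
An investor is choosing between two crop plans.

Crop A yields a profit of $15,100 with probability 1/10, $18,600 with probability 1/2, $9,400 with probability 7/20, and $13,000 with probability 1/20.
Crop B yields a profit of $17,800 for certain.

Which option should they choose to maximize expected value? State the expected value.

Crop A = 1/10 × 15100 + 1/2 × 18600 + 7/20 × 9400 + 1/20 × 13000 = 1510 + 9300 + 3290 + 650 = 14750
Crop B: 17800 (certain)

Crop B ($17,800)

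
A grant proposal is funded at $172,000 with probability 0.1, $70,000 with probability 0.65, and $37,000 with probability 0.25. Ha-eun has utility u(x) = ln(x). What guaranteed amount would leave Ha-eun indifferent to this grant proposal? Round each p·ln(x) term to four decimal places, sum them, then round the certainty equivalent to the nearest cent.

E[u] = 0.1·ln(172000) + 0.65·ln(70000) + 0.25·ln(37000) = 1.2055 + 7.2516 + 2.6297 = 11.0868
CE = e^11.0868 ≈ 65303.44

$65,303.44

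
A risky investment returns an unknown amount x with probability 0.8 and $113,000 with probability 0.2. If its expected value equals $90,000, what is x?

0.8·x + 0.2·113000 = 90000
0.8·x = 90000 − 22600 = 67400
x = 67400 / 0.8 = 84250

x = $84,250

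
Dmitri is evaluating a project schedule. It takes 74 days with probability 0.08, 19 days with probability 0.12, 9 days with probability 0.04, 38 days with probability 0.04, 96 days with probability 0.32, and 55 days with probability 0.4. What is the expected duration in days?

EV = 0.08 × 74 + 0.12 × 19 + 0.04 × 9 + 0.04 × 38 + 0.32 × 96 + 0.4 × 55 = 5.92 + 2.28 + 0.36 + 1.52 + 30.72 + 22 = 62.8

62.8 days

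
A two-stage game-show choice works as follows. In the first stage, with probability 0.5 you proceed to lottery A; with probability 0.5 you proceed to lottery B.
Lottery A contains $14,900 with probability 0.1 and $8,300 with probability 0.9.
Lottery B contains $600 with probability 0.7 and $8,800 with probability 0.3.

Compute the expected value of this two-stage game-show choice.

EV(A) = 0.1 × 14900 + 0.9 × 8300 = 1490 + 7470 = 8960
EV(B) = 0.7 × 600 + 0.3 × 8800 = 420 + 2640 = 3060
Overall = 0.5 × 8960 + 0.5 × 3060 = 4480 + 1530 = 6010

$6,010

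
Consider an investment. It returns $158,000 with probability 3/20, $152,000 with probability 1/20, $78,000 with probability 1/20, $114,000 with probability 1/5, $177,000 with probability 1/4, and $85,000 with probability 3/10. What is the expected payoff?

$127,750

EV = 3/20 × 158000 + 1/20 × 152000 + 1/20 × 78000 + 1/5 × 114000 + 1/4 × 177000 + 3/10 × 85000 = 23700 + 7600 + 3900 + 22800 + 44250 + 25500 = 127750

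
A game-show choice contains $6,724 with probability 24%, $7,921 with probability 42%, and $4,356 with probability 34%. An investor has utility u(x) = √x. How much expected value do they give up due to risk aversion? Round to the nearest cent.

$101.37

E[u] = 0.24·√6724 + 0.42·√7921 + 0.34·√4356 = 0.24·82 + 0.42·89 + 0.34·66 = 79.5
CE = (79.5)² = 6320.25
Risk premium = EV − CE = 6421.62 − 6320.25 = 101.37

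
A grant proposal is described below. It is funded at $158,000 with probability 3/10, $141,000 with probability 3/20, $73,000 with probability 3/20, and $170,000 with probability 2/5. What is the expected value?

$147,500

EV = 3/10 × 158000 + 3/20 × 141000 + 3/20 × 73000 + 2/5 × 170000 = 47400 + 21150 + 10950 + 68000 = 147500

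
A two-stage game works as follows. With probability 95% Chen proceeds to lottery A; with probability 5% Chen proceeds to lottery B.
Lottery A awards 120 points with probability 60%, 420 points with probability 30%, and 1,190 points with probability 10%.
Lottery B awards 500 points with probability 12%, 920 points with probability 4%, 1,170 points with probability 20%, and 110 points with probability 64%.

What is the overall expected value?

EV(A) = 0.6 × 120 + 0.3 × 420 + 0.1 × 1190 = 72 + 126 + 119 = 317
EV(B) = 0.12 × 500 + 0.04 × 920 + 0.2 × 1170 + 0.64 × 110 = 60 + 36.8 + 234 + 70.4 = 401.2
Overall = 0.95 × 317 + 0.05 × 401.2 = 301.15 + 20.06 = 321.21

321.21 points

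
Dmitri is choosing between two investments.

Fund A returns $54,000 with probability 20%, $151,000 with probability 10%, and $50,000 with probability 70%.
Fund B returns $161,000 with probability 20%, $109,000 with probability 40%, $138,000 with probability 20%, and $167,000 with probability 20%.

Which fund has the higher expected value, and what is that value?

Fund B ($136,800)

Fund A = 0.2 × 54000 + 0.1 × 151000 + 0.7 × 50000 = 10800 + 15100 + 35000 = 60900
Fund B = 0.2 × 161000 + 0.4 × 109000 + 0.2 × 138000 + 0.2 × 167000 = 32200 + 43600 + 27600 + 33400 = 136800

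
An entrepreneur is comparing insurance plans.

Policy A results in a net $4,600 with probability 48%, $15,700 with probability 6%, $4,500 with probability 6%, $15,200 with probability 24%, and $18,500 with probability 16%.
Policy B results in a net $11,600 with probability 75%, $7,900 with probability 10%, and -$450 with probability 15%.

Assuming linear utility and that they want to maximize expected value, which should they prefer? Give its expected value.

Policy A ($10,028)

Policy A = 0.48 × 4600 + 0.06 × 15700 + 0.06 × 4500 + 0.24 × 15200 + 0.16 × 18500 = 2208 + 942 + 270 + 3648 + 2960 = 10028
Policy B = 0.75 × 11600 + 0.1 × 7900 + 0.15 × (-450) = 8700 + 790 − 67.5 = 9422.5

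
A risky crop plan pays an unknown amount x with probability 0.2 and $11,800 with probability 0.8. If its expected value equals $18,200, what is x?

x = $43,800

0.2·x + 0.8·11800 = 18200
0.2·x = 18200 − 9440 = 8760
x = 8760 / 0.2 = 43800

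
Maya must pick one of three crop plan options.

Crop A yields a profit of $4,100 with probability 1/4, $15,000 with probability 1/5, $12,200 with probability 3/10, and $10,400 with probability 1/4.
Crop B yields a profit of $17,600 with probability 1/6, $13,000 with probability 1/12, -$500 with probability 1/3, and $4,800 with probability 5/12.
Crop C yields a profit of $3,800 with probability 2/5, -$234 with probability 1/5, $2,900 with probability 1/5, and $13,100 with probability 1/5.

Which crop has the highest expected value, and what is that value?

Crop A = 1/4 × 4100 + 1/5 × 15000 + 3/10 × 12200 + 1/4 × 10400 = 1025 + 3000 + 3660 + 2600 = 10285
Crop B = 1/6 × 17600 + 1/12 × 13000 + 1/3 × (-500) + 5/12 × 4800 = 2933.3333 + 1083.3333 − 166.6667 + 2000 = 5850
Crop C = 2/5 × 3800 + 1/5 × (-234) + 1/5 × 2900 + 1/5 × 13100 = 1520 − 46.8 + 580 + 2620 = 4673.2

Crop A ($10,285)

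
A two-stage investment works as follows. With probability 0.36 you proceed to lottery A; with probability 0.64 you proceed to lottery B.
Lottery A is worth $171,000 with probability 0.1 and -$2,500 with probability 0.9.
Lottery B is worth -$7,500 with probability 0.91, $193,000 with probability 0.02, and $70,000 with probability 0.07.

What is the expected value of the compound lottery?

$6,584.40

EV(A) = 0.1 × 171000 + 0.9 × (-2500) = 17100 − 2250 = 14850
EV(B) = 0.91 × (-7500) + 0.02 × 193000 + 0.07 × 70000 = -6825 + 3860 + 4900 = 1935
Overall = 0.36 × 14850 + 0.64 × 1935 = 5346 + 1238.4 = 6584.4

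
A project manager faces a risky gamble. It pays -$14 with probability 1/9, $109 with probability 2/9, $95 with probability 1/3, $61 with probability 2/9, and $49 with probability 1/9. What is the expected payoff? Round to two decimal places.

$73.33

EV = 1/9 × (-14) + 2/9 × 109 + 1/3 × 95 + 2/9 × 61 + 1/9 × 49 = -1.5556 + 24.2222 + 31.6667 + 13.5556 + 5.4444 = 73.3333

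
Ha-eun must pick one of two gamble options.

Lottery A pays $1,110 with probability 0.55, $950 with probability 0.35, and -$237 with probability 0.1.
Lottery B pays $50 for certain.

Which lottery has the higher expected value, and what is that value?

Lottery A = 0.55 × 1110 + 0.35 × 950 + 0.1 × (-237) = 610.5 + 332.5 − 23.7 = 919.3
Lottery B: 50 (certain)

Lottery A ($919.30)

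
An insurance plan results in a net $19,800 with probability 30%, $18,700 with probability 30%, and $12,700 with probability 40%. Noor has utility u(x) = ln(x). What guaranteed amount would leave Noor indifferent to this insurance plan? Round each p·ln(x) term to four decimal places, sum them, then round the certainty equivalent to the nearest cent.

E[u] = 0.3·ln(19800) + 0.3·ln(18700) + 0.4·ln(12700) = 2.9680 + 2.9509 + 3.7797 = 9.6986
CE = e^9.6986 ≈ 16294.78

$16,294.78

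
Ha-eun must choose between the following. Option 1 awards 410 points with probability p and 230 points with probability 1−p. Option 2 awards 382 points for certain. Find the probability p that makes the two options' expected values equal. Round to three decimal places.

p·410 + (1−p)·230 = 382
180p + 230 = 382
p = (382 − 230) / 180

p = 0.844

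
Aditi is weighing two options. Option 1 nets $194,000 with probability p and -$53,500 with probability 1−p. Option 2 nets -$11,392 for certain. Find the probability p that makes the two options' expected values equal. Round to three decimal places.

p = 0.170

p·194000 + (1−p)·(-53500) = -11392
247500p − 53500 = -11392
p = (-11392 + 53500) / 247500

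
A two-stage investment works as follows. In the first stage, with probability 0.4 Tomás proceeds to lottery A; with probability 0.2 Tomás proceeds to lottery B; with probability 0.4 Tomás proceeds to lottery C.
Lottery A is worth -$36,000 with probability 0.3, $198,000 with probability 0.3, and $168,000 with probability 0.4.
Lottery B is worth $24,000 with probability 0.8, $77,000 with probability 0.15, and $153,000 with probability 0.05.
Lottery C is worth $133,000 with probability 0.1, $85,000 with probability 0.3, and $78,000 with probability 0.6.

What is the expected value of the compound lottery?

EV(A) = 0.3 × (-36000) + 0.3 × 198000 + 0.4 × 168000 = -10800 + 59400 + 67200 = 115800
EV(B) = 0.8 × 24000 + 0.15 × 77000 + 0.05 × 153000 = 19200 + 11550 + 7650 = 38400
EV(C) = 0.1 × 133000 + 0.3 × 85000 + 0.6 × 78000 = 13300 + 25500 + 46800 = 85600
Overall = 0.4 × 115800 + 0.2 × 38400 + 0.4 × 85600 = 46320 + 7680 + 34240 = 88240

$88,240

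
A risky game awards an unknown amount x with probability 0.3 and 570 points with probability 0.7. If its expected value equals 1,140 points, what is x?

x = 2,470 points

0.3·x + 0.7·570 = 1140
0.3·x = 1140 − 399 = 741
x = 741 / 0.3 = 2470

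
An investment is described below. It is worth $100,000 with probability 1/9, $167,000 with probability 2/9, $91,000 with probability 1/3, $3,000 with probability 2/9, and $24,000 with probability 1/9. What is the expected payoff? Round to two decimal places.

$81,888.89

EV = 1/9 × 100000 + 2/9 × 167000 + 1/3 × 91000 + 2/9 × 3000 + 1/9 × 24000 = 11111.1111 + 37111.1111 + 30333.3333 + 666.6667 + 2666.6667 = 81888.8889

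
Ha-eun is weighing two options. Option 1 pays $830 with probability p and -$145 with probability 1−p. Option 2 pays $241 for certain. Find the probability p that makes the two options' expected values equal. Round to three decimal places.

p = 0.396

p·830 + (1−p)·(-145) = 241
975p − 145 = 241
p = (241 + 145) / 975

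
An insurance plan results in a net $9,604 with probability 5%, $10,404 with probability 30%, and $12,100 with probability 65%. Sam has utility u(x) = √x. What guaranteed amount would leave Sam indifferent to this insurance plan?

$11,449

E[u] = 0.05·√9604 + 0.3·√10404 + 0.65·√12100 = 0.05·98 + 0.3·102 + 0.65·110 = 107
CE = (107)² = 11449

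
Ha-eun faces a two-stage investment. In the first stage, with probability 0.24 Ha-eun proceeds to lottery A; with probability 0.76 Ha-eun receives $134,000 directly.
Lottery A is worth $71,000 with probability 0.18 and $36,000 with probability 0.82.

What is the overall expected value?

$111,992

EV(A) = 0.18 × 71000 + 0.82 × 36000 = 12780 + 29520 = 42300
Branch B: 134000 (certain)
Overall = 0.24 × 42300 + 0.76 × 134000 = 10152 + 101840 = 111992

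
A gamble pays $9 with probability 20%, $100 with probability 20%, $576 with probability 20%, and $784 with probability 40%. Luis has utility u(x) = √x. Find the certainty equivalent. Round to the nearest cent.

E[u] = 0.2·√9 + 0.2·√100 + 0.2·√576 + 0.4·√784 = 0.2·3 + 0.2·10 + 0.2·24 + 0.4·28 = 18.6
CE = (18.6)² = 345.96

$345.96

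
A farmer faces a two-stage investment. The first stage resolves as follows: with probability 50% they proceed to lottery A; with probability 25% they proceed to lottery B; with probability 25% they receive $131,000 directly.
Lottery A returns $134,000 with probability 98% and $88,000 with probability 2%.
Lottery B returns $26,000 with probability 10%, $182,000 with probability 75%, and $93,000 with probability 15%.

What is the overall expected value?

$137,552.50

EV(A) = 0.98 × 134000 + 0.02 × 88000 = 131320 + 1760 = 133080
EV(B) = 0.1 × 26000 + 0.75 × 182000 + 0.15 × 93000 = 2600 + 136500 + 13950 = 153050
Branch C: 131000 (certain)
Overall = 0.5 × 133080 + 0.25 × 153050 + 0.25 × 131000 = 66540 + 38262.5 + 32750 = 137552.5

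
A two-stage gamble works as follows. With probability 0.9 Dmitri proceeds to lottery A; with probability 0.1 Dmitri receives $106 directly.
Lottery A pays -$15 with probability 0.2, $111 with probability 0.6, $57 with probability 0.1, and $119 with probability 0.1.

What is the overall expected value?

EV(A) = 0.2 × (-15) + 0.6 × 111 + 0.1 × 57 + 0.1 × 119 = -3 + 66.6 + 5.7 + 11.9 = 81.2
Branch B: 106 (certain)
Overall = 0.9 × 81.2 + 0.1 × 106 = 73.08 + 10.6 = 83.68

$83.68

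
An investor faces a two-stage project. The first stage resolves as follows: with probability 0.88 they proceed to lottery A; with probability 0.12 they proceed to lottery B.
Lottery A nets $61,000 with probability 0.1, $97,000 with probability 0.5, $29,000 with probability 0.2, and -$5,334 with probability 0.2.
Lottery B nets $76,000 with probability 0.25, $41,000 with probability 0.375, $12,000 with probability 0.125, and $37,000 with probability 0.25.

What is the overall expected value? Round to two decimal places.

EV(A) = 0.1 × 61000 + 0.5 × 97000 + 0.2 × 29000 + 0.2 × (-5334) = 6100 + 48500 + 5800 − 1066.8 = 59333.2
EV(B) = 0.25 × 76000 + 0.375 × 41000 + 0.125 × 12000 + 0.25 × 37000 = 19000 + 15375 + 1500 + 9250 = 45125
Overall = 0.88 × 59333.2 + 0.12 × 45125 = 52213.216 + 5415 = 57628.216

$57,628.22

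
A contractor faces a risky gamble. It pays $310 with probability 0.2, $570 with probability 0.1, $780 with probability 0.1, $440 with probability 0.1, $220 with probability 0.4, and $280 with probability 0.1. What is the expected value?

$357

EV = 0.2 × 310 + 0.1 × 570 + 0.1 × 780 + 0.1 × 440 + 0.4 × 220 + 0.1 × 280 = 62 + 57 + 78 + 44 + 88 + 28 = 357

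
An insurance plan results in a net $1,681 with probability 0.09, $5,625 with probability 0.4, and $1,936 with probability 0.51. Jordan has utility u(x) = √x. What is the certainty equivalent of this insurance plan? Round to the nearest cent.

$3,150.58

E[u] = 0.09·√1681 + 0.4·√5625 + 0.51·√1936 = 0.09·41 + 0.4·75 + 0.51·44 = 56.13
CE = (56.13)² = 3150.5769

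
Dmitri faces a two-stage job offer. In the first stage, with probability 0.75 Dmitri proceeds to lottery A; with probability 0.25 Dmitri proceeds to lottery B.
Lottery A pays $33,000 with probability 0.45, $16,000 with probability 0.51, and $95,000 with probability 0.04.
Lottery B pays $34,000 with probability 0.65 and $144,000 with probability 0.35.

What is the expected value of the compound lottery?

$38,232.50

EV(A) = 0.45 × 33000 + 0.51 × 16000 + 0.04 × 95000 = 14850 + 8160 + 3800 = 26810
EV(B) = 0.65 × 34000 + 0.35 × 144000 = 22100 + 50400 = 72500
Overall = 0.75 × 26810 + 0.25 × 72500 = 20107.5 + 18125 = 38232.5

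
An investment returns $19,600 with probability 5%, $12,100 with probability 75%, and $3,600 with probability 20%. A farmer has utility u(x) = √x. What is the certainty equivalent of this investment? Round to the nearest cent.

$10,302.25

E[u] = 0.05·√19600 + 0.75·√12100 + 0.2·√3600 = 0.05·140 + 0.75·110 + 0.2·60 = 101.5
CE = (101.5)² = 10302.25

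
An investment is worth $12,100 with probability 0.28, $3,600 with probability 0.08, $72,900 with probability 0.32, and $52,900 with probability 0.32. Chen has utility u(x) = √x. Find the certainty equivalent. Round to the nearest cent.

E[u] = 0.28·√12100 + 0.08·√3600 + 0.32·√72900 + 0.32·√52900 = 0.28·110 + 0.08·60 + 0.32·270 + 0.32·230 = 195.6
CE = (195.6)² = 38259.36

$38,259.36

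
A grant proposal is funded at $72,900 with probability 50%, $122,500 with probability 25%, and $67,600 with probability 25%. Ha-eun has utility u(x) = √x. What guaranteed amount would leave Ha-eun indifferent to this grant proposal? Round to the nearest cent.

E[u] = 0.5·√72900 + 0.25·√122500 + 0.25·√67600 = 0.5·270 + 0.25·350 + 0.25·260 = 287.5
CE = (287.5)² = 82656.25

$82,656.25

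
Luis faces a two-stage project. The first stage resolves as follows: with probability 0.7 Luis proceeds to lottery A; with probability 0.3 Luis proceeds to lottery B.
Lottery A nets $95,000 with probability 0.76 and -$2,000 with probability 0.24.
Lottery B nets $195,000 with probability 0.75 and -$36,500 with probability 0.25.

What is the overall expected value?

$91,341.50

EV(A) = 0.76 × 95000 + 0.24 × (-2000) = 72200 − 480 = 71720
EV(B) = 0.75 × 195000 + 0.25 × (-36500) = 146250 − 9125 = 137125
Overall = 0.7 × 71720 + 0.3 × 137125 = 50204 + 41137.5 = 91341.5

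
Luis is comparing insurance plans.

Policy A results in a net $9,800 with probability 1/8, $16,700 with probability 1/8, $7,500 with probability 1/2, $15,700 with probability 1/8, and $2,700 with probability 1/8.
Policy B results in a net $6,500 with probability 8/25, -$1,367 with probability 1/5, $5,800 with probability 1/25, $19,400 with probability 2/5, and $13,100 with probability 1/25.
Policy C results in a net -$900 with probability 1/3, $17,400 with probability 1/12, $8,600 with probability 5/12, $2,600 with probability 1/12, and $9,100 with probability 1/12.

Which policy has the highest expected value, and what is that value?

Policy A = 1/8 × 9800 + 1/8 × 16700 + 1/2 × 7500 + 1/8 × 15700 + 1/8 × 2700 = 1225 + 2087.5 + 3750 + 1962.5 + 337.5 = 9362.5
Policy B = 8/25 × 6500 + 1/5 × (-1367) + 1/25 × 5800 + 2/5 × 19400 + 1/25 × 13100 = 2080 − 273.4 + 232 + 7760 + 524 = 10322.6
Policy C = 1/3 × (-900) + 1/12 × 17400 + 5/12 × 8600 + 1/12 × 2600 + 1/12 × 9100 = -300 + 1450 + 3583.3333 + 216.6667 + 758.3333 = 5708.3333

Policy B ($10,322.60)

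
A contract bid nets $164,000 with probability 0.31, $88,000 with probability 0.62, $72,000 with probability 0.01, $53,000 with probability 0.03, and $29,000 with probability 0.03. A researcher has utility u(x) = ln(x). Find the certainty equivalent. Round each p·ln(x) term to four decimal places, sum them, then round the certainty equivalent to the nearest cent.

E[u] = 0.31·ln(164000) + 0.62·ln(88000) + 0.01·ln(72000) + 0.03·ln(53000) + 0.03·ln(29000) = 3.7224 + 7.0588 + 0.1118 + 0.3263 + 0.3083 = 11.5276
CE = e^11.5276 ≈ 101478.27

$101,478.27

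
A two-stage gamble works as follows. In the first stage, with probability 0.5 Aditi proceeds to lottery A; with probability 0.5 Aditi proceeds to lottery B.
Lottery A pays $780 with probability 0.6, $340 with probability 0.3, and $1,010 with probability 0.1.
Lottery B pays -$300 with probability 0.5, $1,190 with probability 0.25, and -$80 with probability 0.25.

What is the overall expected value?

$399.25

EV(A) = 0.6 × 780 + 0.3 × 340 + 0.1 × 1010 = 468 + 102 + 101 = 671
EV(B) = 0.5 × (-300) + 0.25 × 1190 + 0.25 × (-80) = -150 + 297.5 − 20 = 127.5
Overall = 0.5 × 671 + 0.5 × 127.5 = 335.5 + 63.75 = 399.25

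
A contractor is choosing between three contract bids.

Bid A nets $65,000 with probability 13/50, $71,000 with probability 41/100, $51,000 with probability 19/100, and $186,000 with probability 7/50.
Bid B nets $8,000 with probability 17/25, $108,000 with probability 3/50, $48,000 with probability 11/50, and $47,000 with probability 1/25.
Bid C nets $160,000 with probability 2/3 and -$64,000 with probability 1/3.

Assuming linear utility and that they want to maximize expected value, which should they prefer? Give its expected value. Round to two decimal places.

Bid C ($85,333.33)

Bid A = 13/50 × 65000 + 41/100 × 71000 + 19/100 × 51000 + 7/50 × 186000 = 16900 + 29110 + 9690 + 26040 = 81740
Bid B = 17/25 × 8000 + 3/50 × 108000 + 11/50 × 48000 + 1/25 × 47000 = 5440 + 6480 + 10560 + 1880 = 24360
Bid C = 2/3 × 160000 + 1/3 × (-64000) = 106666.6667 − 21333.3333 = 85333.3333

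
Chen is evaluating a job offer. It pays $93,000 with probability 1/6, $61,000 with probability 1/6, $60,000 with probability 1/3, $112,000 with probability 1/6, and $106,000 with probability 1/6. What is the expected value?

$82,000

EV = 1/6 × 93000 + 1/6 × 61000 + 1/3 × 60000 + 1/6 × 112000 + 1/6 × 106000 = 15500 + 10166.6667 + 20000 + 18666.6667 + 17666.6667 = 82000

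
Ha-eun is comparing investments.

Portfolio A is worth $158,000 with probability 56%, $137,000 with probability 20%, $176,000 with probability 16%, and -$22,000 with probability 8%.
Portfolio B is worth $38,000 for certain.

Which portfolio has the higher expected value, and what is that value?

Portfolio A ($142,280)

Portfolio A = 0.56 × 158000 + 0.2 × 137000 + 0.16 × 176000 + 0.08 × (-22000) = 88480 + 27400 + 28160 − 1760 = 142280
Portfolio B: 38000 (certain)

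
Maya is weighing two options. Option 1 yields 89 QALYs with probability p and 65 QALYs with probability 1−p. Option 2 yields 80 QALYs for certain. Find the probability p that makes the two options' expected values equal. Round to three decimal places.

p = 0.625

p·89 + (1−p)·65 = 80
24p + 65 = 80
p = (80 − 65) / 24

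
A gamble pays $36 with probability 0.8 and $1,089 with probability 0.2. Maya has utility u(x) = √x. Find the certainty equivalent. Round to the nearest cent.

$129.96

E[u] = 0.8·√36 + 0.2·√1089 = 0.8·6 + 0.2·33 = 11.4
CE = (11.4)² = 129.96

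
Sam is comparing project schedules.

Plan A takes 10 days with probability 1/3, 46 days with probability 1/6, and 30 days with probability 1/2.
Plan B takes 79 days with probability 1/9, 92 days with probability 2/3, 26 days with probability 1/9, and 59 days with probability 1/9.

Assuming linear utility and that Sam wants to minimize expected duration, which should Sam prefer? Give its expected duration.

Plan A = 1/3 × 10 + 1/6 × 46 + 1/2 × 30 = 3.3333 + 7.6667 + 15 = 26
Plan B = 1/9 × 79 + 2/3 × 92 + 1/9 × 26 + 1/9 × 59 = 8.7778 + 61.3333 + 2.8889 + 6.5556 = 79.5556

Plan A (26 days)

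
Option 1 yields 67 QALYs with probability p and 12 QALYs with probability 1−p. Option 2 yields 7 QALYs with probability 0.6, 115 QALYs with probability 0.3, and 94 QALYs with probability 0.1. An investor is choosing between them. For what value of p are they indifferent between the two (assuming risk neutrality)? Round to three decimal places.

EV(Option 2) = 0.6 × 7 + 0.3 × 115 + 0.1 × 94 = 4.2 + 34.5 + 9.4 = 48.1
p·67 + (1−p)·12 = 48.1
55p + 12 = 48.1
p = (48.1 − 12) / 55

p = 0.656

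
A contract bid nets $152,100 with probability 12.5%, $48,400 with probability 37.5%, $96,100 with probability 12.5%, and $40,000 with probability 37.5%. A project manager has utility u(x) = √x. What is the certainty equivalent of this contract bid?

$60,025

E[u] = 0.125·√152100 + 0.375·√48400 + 0.125·√96100 + 0.375·√40000 = 0.125·390 + 0.375·220 + 0.125·310 + 0.375·200 = 245
CE = (245)² = 60025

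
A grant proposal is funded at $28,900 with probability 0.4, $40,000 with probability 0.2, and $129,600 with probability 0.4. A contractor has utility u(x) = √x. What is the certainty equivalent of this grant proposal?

$63,504

E[u] = 0.4·√28900 + 0.2·√40000 + 0.4·√129600 = 0.4·170 + 0.2·200 + 0.4·360 = 252
CE = (252)² = 63504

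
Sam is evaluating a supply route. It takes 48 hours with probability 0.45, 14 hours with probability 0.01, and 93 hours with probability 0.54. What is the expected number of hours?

EV = 0.45 × 48 + 0.01 × 14 + 0.54 × 93 = 21.6 + 0.14 + 50.22 = 71.96

71.96 hours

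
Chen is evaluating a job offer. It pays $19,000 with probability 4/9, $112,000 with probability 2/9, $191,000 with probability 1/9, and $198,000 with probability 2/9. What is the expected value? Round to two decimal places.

EV = 4/9 × 19000 + 2/9 × 112000 + 1/9 × 191000 + 2/9 × 198000 = 8444.4444 + 24888.8889 + 21222.2222 + 44000 = 98555.5556

$98,555.56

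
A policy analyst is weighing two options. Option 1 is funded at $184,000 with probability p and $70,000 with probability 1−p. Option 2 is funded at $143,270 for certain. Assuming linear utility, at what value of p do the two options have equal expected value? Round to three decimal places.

p = 0.643

p·184000 + (1−p)·70000 = 143270
114000p + 70000 = 143270
p = (143270 − 70000) / 114000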